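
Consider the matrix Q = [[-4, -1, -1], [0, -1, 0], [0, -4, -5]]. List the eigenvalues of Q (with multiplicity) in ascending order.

Characteristic polynomial: p(λ) = λ^3 + 10λ^2 + 29λ + 20 = (λ + 1)(λ + 4)(λ + 5).
Roots (with multiplicity): -5, -4, -1.

-5, -4, -1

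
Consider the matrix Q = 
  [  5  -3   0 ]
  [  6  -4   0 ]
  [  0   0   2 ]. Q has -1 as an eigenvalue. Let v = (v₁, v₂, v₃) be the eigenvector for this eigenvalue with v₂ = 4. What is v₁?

2

Q + 1I = [[6, -3, 0], [6, -3, 0], [0, 0, 3]].
Solving (Q + 1I)v = 0 gives the eigenspace spanned by (2, 4, 0).
With v₂ = 4, v = (2, 4, 0), so v₁ = 2.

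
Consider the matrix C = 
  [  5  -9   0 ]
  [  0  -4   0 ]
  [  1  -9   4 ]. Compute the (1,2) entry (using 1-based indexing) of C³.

Characteristic polynomial: t^3 - 5t^2 - 16t + 80 = (t - 5)(t - 4)(t + 4), so the eigenvalues are -4, 4, 5.
t=5: eigenvector (1, 0, 1).
t=-4: eigenvector (1, 1, 1).
t=4: eigenvector (0, 0, 1).
P = [[1, 1, 0], [0, 1, 0], [1, 1, 1]], D = diag(5, -4, 4), P⁻¹ = [[1, -1, 0], [0, 1, 0], [-1, 0, 1]].
C³ = P·diag(125, -64, 64)·P⁻¹ = [[125, -189, 0], [0, -64, 0], [61, -189, 64]].
The requested entry is -189.

-189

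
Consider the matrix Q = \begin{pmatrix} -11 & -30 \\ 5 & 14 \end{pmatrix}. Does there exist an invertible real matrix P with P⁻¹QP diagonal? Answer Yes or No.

Yes

Characteristic polynomial: p(t) = t^2 - 3t - 4 = (t - 4)(t + 1).
All 2 eigenvalues are distinct, so Q is diagonalizable.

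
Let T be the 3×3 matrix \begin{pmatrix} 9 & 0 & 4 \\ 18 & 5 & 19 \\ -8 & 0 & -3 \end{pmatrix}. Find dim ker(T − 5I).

1

T − 5I = [[4, 0, 4], [18, 0, 19], [-8, 0, -8]].
This matrix has rank 2, so its null space has dimension 3 − 2 = 1.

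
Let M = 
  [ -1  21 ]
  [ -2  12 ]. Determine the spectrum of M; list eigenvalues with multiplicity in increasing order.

5, 6

Characteristic polynomial: p(t) = t^2 - 11t + 30 = (t - 6)(t - 5).
Roots (with multiplicity): 5, 6.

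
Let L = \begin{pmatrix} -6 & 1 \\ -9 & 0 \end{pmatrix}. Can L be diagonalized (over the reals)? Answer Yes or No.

Characteristic polynomial: p(μ) = μ^2 + 6μ + 9 = (μ + 3)^2.
μ = -3 has algebraic multiplicity 2; rank(L + 3I) = 1, so geometric multiplicity = 1.
Geometric multiplicity < algebraic multiplicity, so L is not diagonalizable.

No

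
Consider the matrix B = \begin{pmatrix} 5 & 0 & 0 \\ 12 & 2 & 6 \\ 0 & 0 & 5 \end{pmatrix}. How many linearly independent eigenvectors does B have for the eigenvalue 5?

B − 5I = [[0, 0, 0], [12, -3, 6], [0, 0, 0]].
This matrix has rank 1, so its null space has dimension 3 − 1 = 2.

2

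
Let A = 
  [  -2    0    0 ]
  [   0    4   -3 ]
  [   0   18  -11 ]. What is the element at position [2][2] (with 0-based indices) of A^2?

Characteristic polynomial: μ^3 + 9μ^2 + 24μ + 20 = (μ + 2)^2(μ + 5), so the eigenvalues are -5, -2, -2.
μ=-2: eigenvector (1, 0, 0).
μ=-2: eigenvector (0, 1, 2).
μ=-5: eigenvector (0, 1, 3).
P = [[1, 0, 0], [0, 1, 1], [0, 2, 3]], D = diag(-2, -2, -5), P⁻¹ = [[1, 0, 0], [0, 3, -1], [0, -2, 1]].
A² = P·diag(4, 4, 25)·P⁻¹ = [[4, 0, 0], [0, -38, 21], [0, -126, 67]].
The requested entry is 67.

67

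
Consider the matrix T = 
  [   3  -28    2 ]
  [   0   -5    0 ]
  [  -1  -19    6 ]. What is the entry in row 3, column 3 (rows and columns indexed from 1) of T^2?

Characteristic polynomial: s^3 - 4s^2 - 25s + 100 = (s - 5)(s - 4)(s + 5), so the eigenvalues are -5, 4, 5.
s=5: eigenvector (1, 0, 1).
s=-5: eigenvector (3, 1, 2).
s=4: eigenvector (-2, 0, -1).
P = [[1, 3, -2], [0, 1, 0], [1, 2, -1]], D = diag(5, -5, 4), P⁻¹ = [[-1, -1, 2], [0, 1, 0], [-1, 1, 1]].
T² = P·diag(25, 25, 16)·P⁻¹ = [[7, 18, 18], [0, 25, 0], [-9, 9, 34]].
The requested entry is 34.

34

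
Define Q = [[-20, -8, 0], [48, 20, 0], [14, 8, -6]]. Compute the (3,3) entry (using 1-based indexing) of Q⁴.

Characteristic polynomial: s^3 + 6s^2 - 16s - 96 = (s - 4)(s + 4)(s + 6), so the eigenvalues are -6, -4, 4.
s=-6: eigenvector (0, 0, 1).
s=4: eigenvector (-1, 3, 1).
s=-4: eigenvector (1, -2, -1).
P = [[0, -1, 1], [0, 3, -2], [1, 1, -1]], D = diag(-6, 4, -4), P⁻¹ = [[1, 0, 1], [2, 1, 0], [3, 1, 0]].
Q⁴ = P·diag(1296, 256, 256)·P⁻¹ = [[256, 0, 0], [0, 256, 0], [1040, 0, 1296]].
The requested entry is 1296.

1296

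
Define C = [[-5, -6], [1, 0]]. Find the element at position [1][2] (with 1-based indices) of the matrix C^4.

Characteristic polynomial: μ^2 + 5μ + 6 = (μ + 2)(μ + 3), so the eigenvalues are -3, -2.
μ=-2: eigenvector (-2, 1).
μ=-3: eigenvector (-3, 1).
P = [[-2, -3], [1, 1]], D = diag(-2, -3), P⁻¹ = [[1, 3], [-1, -2]].
C⁴ = P·diag(16, 81)·P⁻¹ = [[211, 390], [-65, -114]].
The requested entry is 390.

390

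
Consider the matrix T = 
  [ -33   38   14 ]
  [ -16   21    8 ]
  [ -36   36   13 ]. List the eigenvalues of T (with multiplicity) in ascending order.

Characteristic polynomial: p(μ) = μ^3 - μ^2 - 25μ + 25 = (μ - 5)(μ - 1)(μ + 5).
Roots (with multiplicity): -5, 1, 5.

-5, 1, 5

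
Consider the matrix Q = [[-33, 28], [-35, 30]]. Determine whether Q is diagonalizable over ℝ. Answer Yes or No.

Yes

Characteristic polynomial: p(λ) = λ^2 + 3λ - 10 = (λ - 2)(λ + 5).
All 2 eigenvalues are distinct, so Q is diagonalizable.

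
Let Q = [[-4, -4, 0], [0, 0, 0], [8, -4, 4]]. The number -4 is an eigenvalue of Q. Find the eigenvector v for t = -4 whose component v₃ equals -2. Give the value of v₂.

0

Q + 4I = [[0, -4, 0], [0, 4, 0], [8, -4, 8]].
Solving (Q + 4I)v = 0 gives the eigenspace spanned by (2, 0, -2).
With v₃ = -2, v = (2, 0, -2), so v₂ = 0.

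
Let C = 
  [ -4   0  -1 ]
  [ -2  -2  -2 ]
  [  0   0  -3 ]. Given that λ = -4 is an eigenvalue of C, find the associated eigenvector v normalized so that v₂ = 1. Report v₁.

1

C + 4I = [[0, 0, -1], [-2, 2, -2], [0, 0, 1]].
Solving (C + 4I)v = 0 gives the eigenspace spanned by (1, 1, 0).
With v₂ = 1, v = (1, 1, 0), so v₁ = 1.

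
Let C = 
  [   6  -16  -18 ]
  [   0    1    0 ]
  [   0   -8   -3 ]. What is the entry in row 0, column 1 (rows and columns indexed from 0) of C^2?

32

Characteristic polynomial: s^3 - 4s^2 - 15s + 18 = (s - 6)(s - 1)(s + 3), so the eigenvalues are -3, 1, 6.
s=6: eigenvector (1, 0, 0).
s=-3: eigenvector (2, 0, 1).
s=1: eigenvector (-4, 1, -2).
P = [[1, 2, -4], [0, 0, 1], [0, 1, -2]], D = diag(6, -3, 1), P⁻¹ = [[1, 0, -2], [0, 2, 1], [0, 1, 0]].
C² = P·diag(36, 9, 1)·P⁻¹ = [[36, 32, -54], [0, 1, 0], [0, 16, 9]].
The requested entry is 32.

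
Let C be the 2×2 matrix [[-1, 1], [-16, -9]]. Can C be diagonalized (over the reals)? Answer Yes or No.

Characteristic polynomial: p(r) = r^2 + 10r + 25 = (r + 5)^2.
r = -5 has algebraic multiplicity 2; rank(C + 5I) = 1, so geometric multiplicity = 1.
Geometric multiplicity < algebraic multiplicity, so C is not diagonalizable.

No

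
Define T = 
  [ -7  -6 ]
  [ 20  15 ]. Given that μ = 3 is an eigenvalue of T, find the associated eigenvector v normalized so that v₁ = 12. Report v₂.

-20

T − 3I = [[-10, -6], [20, 12]].
Solving (T − 3I)v = 0 gives the eigenspace spanned by (12, -20).
With v₁ = 12, v = (12, -20), so v₂ = -20.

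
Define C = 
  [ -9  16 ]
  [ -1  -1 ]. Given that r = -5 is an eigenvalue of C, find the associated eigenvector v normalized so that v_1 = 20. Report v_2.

5

C + 5I = [[-4, 16], [-1, 4]].
Solving (C + 5I)v = 0 gives the eigenspace spanned by (20, 5).
With v_1 = 20, v = (20, 5), so v_2 = 5.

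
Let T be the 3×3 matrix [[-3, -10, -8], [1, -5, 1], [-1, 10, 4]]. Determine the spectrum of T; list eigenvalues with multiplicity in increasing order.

-5, -4, 5

Characteristic polynomial: p(μ) = μ^3 + 4μ^2 - 25μ - 100 = (μ - 5)(μ + 4)(μ + 5).
Roots (with multiplicity): -5, -4, 5.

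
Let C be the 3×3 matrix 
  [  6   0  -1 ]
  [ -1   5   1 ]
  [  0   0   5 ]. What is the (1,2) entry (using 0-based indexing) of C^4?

Characteristic polynomial: μ^3 - 16μ^2 + 85μ - 150 = (μ - 6)(μ - 5)^2, so the eigenvalues are 5, 5, 6.
μ=5: eigenvector (1, -1, 1).
μ=5: eigenvector (0, 1, 0).
μ=6: eigenvector (1, -1, 0).
P = [[1, 0, 1], [-1, 1, -1], [1, 0, 0]], D = diag(5, 5, 6), P⁻¹ = [[0, 0, 1], [1, 1, 0], [1, 0, -1]].
C⁴ = P·diag(625, 625, 1296)·P⁻¹ = [[1296, 0, -671], [-671, 625, 671], [0, 0, 625]].
The requested entry is 671.

671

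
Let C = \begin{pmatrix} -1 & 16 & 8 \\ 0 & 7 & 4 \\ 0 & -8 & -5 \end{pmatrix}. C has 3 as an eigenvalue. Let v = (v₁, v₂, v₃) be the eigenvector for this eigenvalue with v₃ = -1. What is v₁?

C − 3I = [[-4, 16, 8], [0, 4, 4], [0, -8, -8]].
Solving (C − 3I)v = 0 gives the eigenspace spanned by (2, 1, -1).
With v₃ = -1, v = (2, 1, -1), so v₁ = 2.

2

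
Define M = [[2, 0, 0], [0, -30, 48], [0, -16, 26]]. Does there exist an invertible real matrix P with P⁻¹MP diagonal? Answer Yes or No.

Yes

Characteristic polynomial: p(s) = s^3 + 2s^2 - 20s + 24 = (s - 2)^2(s + 6).
s = 2 has algebraic multiplicity 2; rank(M − 2I) = 1, so geometric multiplicity = 2.
Every eigenvalue has geometric = algebraic multiplicity, so M is diagonalizable.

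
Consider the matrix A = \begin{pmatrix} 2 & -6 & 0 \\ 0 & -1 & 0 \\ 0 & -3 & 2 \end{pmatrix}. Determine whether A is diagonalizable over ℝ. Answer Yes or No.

Yes

Characteristic polynomial: p(r) = r^3 - 3r^2 + 4 = (r - 2)^2(r + 1).
r = 2 has algebraic multiplicity 2; rank(A − 2I) = 1, so geometric multiplicity = 2.
Every eigenvalue has geometric = algebraic multiplicity, so A is diagonalizable.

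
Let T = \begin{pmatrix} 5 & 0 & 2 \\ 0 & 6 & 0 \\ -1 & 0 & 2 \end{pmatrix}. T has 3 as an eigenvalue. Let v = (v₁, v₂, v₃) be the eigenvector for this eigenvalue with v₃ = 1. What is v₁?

T − 3I = [[2, 0, 2], [0, 3, 0], [-1, 0, -1]].
Solving (T − 3I)v = 0 gives the eigenspace spanned by (-1, 0, 1).
With v₃ = 1, v = (-1, 0, 1), so v₁ = -1.

-1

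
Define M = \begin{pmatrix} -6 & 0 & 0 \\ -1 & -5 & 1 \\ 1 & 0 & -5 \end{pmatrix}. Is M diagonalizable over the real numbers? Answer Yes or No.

No

Characteristic polynomial: p(s) = s^3 + 16s^2 + 85s + 150 = (s + 5)^2(s + 6).
s = -5 has algebraic multiplicity 2; rank(M + 5I) = 2, so geometric multiplicity = 1.
Geometric multiplicity < algebraic multiplicity, so M is not diagonalizable.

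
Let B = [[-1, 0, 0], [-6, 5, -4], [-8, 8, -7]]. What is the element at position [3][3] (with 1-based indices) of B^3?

-55

Characteristic polynomial: s^3 + 3s^2 - s - 3 = (s - 1)(s + 1)(s + 3), so the eigenvalues are -3, -1, 1.
s=-1: eigenvector (1, 1, 0).
s=-3: eigenvector (0, 1, 2).
s=1: eigenvector (0, -1, -1).
P = [[1, 0, 0], [1, 1, -1], [0, 2, -1]], D = diag(-1, -3, 1), P⁻¹ = [[1, 0, 0], [1, -1, 1], [2, -2, 1]].
B³ = P·diag(-1, -27, 1)·P⁻¹ = [[-1, 0, 0], [-30, 29, -28], [-56, 56, -55]].
The requested entry is -55.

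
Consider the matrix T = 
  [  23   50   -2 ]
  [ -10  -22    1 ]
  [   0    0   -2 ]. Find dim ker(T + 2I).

1

T + 2I = [[25, 50, -2], [-10, -20, 1], [0, 0, 0]].
This matrix has rank 2, so its null space has dimension 3 − 2 = 1.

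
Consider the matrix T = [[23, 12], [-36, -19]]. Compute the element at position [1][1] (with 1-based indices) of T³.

Characteristic polynomial: r^2 - 4r - 5 = (r - 5)(r + 1), so the eigenvalues are -1, 5.
r=5: eigenvector (2, -3).
r=-1: eigenvector (1, -2).
P = [[2, 1], [-3, -2]], D = diag(5, -1), P⁻¹ = [[2, 1], [-3, -2]].
T³ = P·diag(125, -1)·P⁻¹ = [[503, 252], [-756, -379]].
The requested entry is 503.

503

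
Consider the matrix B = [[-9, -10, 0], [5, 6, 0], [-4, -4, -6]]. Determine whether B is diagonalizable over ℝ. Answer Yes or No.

Characteristic polynomial: p(μ) = μ^3 + 9μ^2 + 14μ - 24 = (μ - 1)(μ + 4)(μ + 6).
All 3 eigenvalues are distinct, so B is diagonalizable.

Yes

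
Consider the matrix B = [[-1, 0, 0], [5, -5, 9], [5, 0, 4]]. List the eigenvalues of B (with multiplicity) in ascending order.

Characteristic polynomial: p(μ) = μ^3 + 2μ^2 - 19μ - 20 = (μ - 4)(μ + 1)(μ + 5).
Roots (with multiplicity): -5, -1, 4.

-5, -1, 4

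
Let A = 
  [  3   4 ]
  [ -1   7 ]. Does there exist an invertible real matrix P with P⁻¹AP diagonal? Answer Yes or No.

No

Characteristic polynomial: p(t) = t^2 - 10t + 25 = (t - 5)^2.
t = 5 has algebraic multiplicity 2; rank(A − 5I) = 1, so geometric multiplicity = 1.
Geometric multiplicity < algebraic multiplicity, so A is not diagonalizable.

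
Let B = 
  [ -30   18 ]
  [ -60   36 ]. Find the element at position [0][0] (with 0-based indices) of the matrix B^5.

-38880

Characteristic polynomial: r^2 - 6r = r(r - 6), so the eigenvalues are 0, 6.
r=0: eigenvector (-3, -5).
r=6: eigenvector (1, 2).
P = [[-3, 1], [-5, 2]], D = diag(0, 6), P⁻¹ = [[-2, 1], [-5, 3]].
B⁵ = P·diag(0, 7776)·P⁻¹ = [[-38880, 23328], [-77760, 46656]].
The requested entry is -38880.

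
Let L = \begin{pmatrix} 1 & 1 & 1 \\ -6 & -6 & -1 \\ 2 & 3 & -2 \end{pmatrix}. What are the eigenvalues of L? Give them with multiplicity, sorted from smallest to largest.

-5, -1, -1

Characteristic polynomial: p(r) = r^3 + 7r^2 + 11r + 5 = (r + 1)^2(r + 5).
Roots (with multiplicity): -5, -1, -1.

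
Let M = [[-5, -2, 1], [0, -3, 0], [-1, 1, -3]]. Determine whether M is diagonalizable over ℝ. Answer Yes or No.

No

Characteristic polynomial: p(r) = r^3 + 11r^2 + 40r + 48 = (r + 3)(r + 4)^2.
r = -4 has algebraic multiplicity 2; rank(M + 4I) = 2, so geometric multiplicity = 1.
Geometric multiplicity < algebraic multiplicity, so M is not diagonalizable.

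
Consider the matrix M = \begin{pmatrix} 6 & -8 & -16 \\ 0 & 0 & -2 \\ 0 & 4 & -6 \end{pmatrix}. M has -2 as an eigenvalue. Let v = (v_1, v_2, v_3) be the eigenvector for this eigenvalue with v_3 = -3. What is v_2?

M + 2I = [[8, -8, -16], [0, 2, -2], [0, 4, -4]].
Solving (M + 2I)v = 0 gives the eigenspace spanned by (-9, -3, -3).
With v_3 = -3, v = (-9, -3, -3), so v_2 = -3.

-3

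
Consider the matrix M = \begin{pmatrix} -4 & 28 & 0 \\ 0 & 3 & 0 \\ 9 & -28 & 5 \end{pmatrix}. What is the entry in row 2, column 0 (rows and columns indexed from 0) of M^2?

9

Characteristic polynomial: t^3 - 4t^2 - 17t + 60 = (t - 5)(t - 3)(t + 4), so the eigenvalues are -4, 3, 5.
t=-4: eigenvector (1, 0, -1).
t=3: eigenvector (4, 1, -4).
t=5: eigenvector (0, 0, 1).
P = [[1, 4, 0], [0, 1, 0], [-1, -4, 1]], D = diag(-4, 3, 5), P⁻¹ = [[1, -4, 0], [0, 1, 0], [1, 0, 1]].
M² = P·diag(16, 9, 25)·P⁻¹ = [[16, -28, 0], [0, 9, 0], [9, 28, 25]].
The requested entry is 9.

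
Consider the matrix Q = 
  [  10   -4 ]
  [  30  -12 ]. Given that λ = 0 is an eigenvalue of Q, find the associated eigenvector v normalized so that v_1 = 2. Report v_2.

5

Q = [[10, -4], [30, -12]].
Solving (Q)v = 0 gives the eigenspace spanned by (2, 5).
With v_1 = 2, v = (2, 5), so v_2 = 5.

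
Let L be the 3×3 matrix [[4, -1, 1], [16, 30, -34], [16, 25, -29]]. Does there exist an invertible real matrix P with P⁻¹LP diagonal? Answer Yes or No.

Characteristic polynomial: p(μ) = μ^3 - 5μ^2 - 16μ + 80 = (μ - 5)(μ - 4)(μ + 4).
All 3 eigenvalues are distinct, so L is diagonalizable.

Yes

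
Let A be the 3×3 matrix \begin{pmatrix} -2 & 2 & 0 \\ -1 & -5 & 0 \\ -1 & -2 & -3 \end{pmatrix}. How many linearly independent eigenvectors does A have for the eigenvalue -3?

2

A + 3I = [[1, 2, 0], [-1, -2, 0], [-1, -2, 0]].
This matrix has rank 1, so its null space has dimension 3 − 1 = 2.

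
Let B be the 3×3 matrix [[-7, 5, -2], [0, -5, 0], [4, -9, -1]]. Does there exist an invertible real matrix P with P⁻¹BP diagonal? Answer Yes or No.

No

Characteristic polynomial: p(λ) = λ^3 + 13λ^2 + 55λ + 75 = (λ + 3)(λ + 5)^2.
λ = -5 has algebraic multiplicity 2; rank(B + 5I) = 2, so geometric multiplicity = 1.
Geometric multiplicity < algebraic multiplicity, so B is not diagonalizable.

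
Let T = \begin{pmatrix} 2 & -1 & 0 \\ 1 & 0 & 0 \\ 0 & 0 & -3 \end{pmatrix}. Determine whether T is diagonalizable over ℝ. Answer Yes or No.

No

Characteristic polynomial: p(μ) = μ^3 + μ^2 - 5μ + 3 = (μ - 1)^2(μ + 3).
μ = 1 has algebraic multiplicity 2; rank(T − 1I) = 2, so geometric multiplicity = 1.
Geometric multiplicity < algebraic multiplicity, so T is not diagonalizable.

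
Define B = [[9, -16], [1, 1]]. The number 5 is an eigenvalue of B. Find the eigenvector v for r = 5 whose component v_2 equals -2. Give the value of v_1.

B − 5I = [[4, -16], [1, -4]].
Solving (B − 5I)v = 0 gives the eigenspace spanned by (-8, -2).
With v_2 = -2, v = (-8, -2), so v_1 = -8.

-8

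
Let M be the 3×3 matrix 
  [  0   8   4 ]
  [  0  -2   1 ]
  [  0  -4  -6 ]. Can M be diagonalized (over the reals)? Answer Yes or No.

No

Characteristic polynomial: p(μ) = μ^3 + 8μ^2 + 16μ = μ(μ + 4)^2.
μ = -4 has algebraic multiplicity 2; rank(M + 4I) = 2, so geometric multiplicity = 1.
Geometric multiplicity < algebraic multiplicity, so M is not diagonalizable.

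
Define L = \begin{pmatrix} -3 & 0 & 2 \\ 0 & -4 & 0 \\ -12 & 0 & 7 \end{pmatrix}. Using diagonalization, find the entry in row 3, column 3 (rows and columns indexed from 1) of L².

Characteristic polynomial: λ^3 - 13λ + 12 = (λ - 3)(λ - 1)(λ + 4), so the eigenvalues are -4, 1, 3.
λ=3: eigenvector (1, 0, 3).
λ=-4: eigenvector (0, 1, 0).
λ=1: eigenvector (1, 0, 2).
P = [[1, 0, 1], [0, 1, 0], [3, 0, 2]], D = diag(3, -4, 1), P⁻¹ = [[-2, 0, 1], [0, 1, 0], [3, 0, -1]].
L² = P·diag(9, 16, 1)·P⁻¹ = [[-15, 0, 8], [0, 16, 0], [-48, 0, 25]].
The requested entry is 25.

25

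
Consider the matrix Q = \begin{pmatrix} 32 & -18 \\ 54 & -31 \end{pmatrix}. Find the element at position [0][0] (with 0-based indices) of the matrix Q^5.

Characteristic polynomial: r^2 - r - 20 = (r - 5)(r + 4), so the eigenvalues are -4, 5.
r=5: eigenvector (-2, -3).
r=-4: eigenvector (1, 2).
P = [[-2, 1], [-3, 2]], D = diag(5, -4), P⁻¹ = [[-2, 1], [-3, 2]].
Q⁵ = P·diag(3125, -1024)·P⁻¹ = [[15572, -8298], [24894, -13471]].
The requested entry is 15572.

15572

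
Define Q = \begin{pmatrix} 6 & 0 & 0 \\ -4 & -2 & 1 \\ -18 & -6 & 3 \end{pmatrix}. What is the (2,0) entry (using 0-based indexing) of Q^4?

-5178

Characteristic polynomial: r^3 - 7r^2 + 6r = r(r - 6)(r - 1), so the eigenvalues are 0, 1, 6.
r=1: eigenvector (0, 1, 3).
r=0: eigenvector (0, 1, 2).
r=6: eigenvector (1, -1, -4).
P = [[0, 0, 1], [1, 1, -1], [3, 2, -4]], D = diag(1, 0, 6), P⁻¹ = [[2, -2, 1], [-1, 3, -1], [1, 0, 0]].
Q⁴ = P·diag(1, 0, 1296)·P⁻¹ = [[1296, 0, 0], [-1294, -2, 1], [-5178, -6, 3]].
The requested entry is -5178.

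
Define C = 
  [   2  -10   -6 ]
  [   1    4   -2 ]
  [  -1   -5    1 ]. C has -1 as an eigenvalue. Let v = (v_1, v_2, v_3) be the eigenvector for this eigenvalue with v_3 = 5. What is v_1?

10

C + 1I = [[3, -10, -6], [1, 5, -2], [-1, -5, 2]].
Solving (C + 1I)v = 0 gives the eigenspace spanned by (10, 0, 5).
With v_3 = 5, v = (10, 0, 5), so v_1 = 10.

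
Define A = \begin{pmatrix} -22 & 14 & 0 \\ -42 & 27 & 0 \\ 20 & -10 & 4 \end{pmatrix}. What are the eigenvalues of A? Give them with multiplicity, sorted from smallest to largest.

-1, 4, 6

Characteristic polynomial: p(λ) = λ^3 - 9λ^2 + 14λ + 24 = (λ - 6)(λ - 4)(λ + 1).
Roots (with multiplicity): -1, 4, 6.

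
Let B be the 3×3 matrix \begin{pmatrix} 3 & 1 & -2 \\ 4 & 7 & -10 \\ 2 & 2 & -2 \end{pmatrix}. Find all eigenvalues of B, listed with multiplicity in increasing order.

Characteristic polynomial: p(μ) = μ^3 - 8μ^2 + 21μ - 18 = (μ - 3)^2(μ - 2).
Roots (with multiplicity): 2, 3, 3.

2, 3, 3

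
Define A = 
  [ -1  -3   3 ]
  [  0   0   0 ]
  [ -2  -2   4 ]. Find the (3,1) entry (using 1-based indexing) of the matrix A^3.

Characteristic polynomial: μ^3 - 3μ^2 + 2μ = μ(μ - 2)(μ - 1), so the eigenvalues are 0, 1, 2.
μ=1: eigenvector (3, 0, 2).
μ=2: eigenvector (1, 0, 1).
μ=0: eigenvector (3, 1, 2).
P = [[3, 1, 3], [0, 0, 1], [2, 1, 2]], D = diag(1, 2, 0), P⁻¹ = [[1, -1, -1], [-2, 0, 3], [0, 1, 0]].
A³ = P·diag(1, 8, 0)·P⁻¹ = [[-13, -3, 21], [0, 0, 0], [-14, -2, 22]].
The requested entry is -14.

-14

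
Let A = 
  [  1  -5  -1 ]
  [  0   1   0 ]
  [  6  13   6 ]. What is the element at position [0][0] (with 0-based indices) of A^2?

Characteristic polynomial: μ^3 - 8μ^2 + 19μ - 12 = (μ - 4)(μ - 3)(μ - 1), so the eigenvalues are 1, 3, 4.
μ=1: eigenvector (2, 1, -5).
μ=3: eigenvector (1, 0, -2).
μ=4: eigenvector (-1, 0, 3).
P = [[2, 1, -1], [1, 0, 0], [-5, -2, 3]], D = diag(1, 3, 4), P⁻¹ = [[0, 1, 0], [3, -1, 1], [2, 1, 1]].
A² = P·diag(1, 9, 16)·P⁻¹ = [[-5, -23, -7], [0, 1, 0], [42, 61, 30]].
The requested entry is -5.

-5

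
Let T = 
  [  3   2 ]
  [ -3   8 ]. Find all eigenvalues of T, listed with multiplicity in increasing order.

5, 6

Characteristic polynomial: p(λ) = λ^2 - 11λ + 30 = (λ - 6)(λ - 5).
Roots (with multiplicity): 5, 6.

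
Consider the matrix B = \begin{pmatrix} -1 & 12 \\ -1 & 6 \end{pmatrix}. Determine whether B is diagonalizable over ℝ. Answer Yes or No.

Yes

Characteristic polynomial: p(μ) = μ^2 - 5μ + 6 = (μ - 3)(μ - 2).
All 2 eigenvalues are distinct, so B is diagonalizable.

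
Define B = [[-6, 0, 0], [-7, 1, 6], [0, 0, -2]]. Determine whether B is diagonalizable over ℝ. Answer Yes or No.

Yes

Characteristic polynomial: p(r) = r^3 + 7r^2 + 4r - 12 = (r - 1)(r + 2)(r + 6).
All 3 eigenvalues are distinct, so B is diagonalizable.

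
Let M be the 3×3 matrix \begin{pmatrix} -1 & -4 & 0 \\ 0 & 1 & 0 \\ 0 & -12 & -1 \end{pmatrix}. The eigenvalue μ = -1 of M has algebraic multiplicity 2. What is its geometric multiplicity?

2

M + 1I = [[0, -4, 0], [0, 2, 0], [0, -12, 0]].
This matrix has rank 1, so its null space has dimension 3 − 1 = 2.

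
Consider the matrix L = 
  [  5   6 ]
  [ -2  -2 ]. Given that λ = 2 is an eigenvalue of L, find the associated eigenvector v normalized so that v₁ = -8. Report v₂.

4

L − 2I = [[3, 6], [-2, -4]].
Solving (L − 2I)v = 0 gives the eigenspace spanned by (-8, 4).
With v₁ = -8, v = (-8, 4), so v₂ = 4.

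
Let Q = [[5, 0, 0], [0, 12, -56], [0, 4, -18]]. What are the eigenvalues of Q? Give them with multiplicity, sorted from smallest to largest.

-4, -2, 5

Characteristic polynomial: p(r) = r^3 + r^2 - 22r - 40 = (r - 5)(r + 2)(r + 4).
Roots (with multiplicity): -4, -2, 5.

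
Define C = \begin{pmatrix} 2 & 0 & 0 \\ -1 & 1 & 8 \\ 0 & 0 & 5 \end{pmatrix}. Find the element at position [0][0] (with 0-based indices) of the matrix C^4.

Characteristic polynomial: s^3 - 8s^2 + 17s - 10 = (s - 5)(s - 2)(s - 1), so the eigenvalues are 1, 2, 5.
s=2: eigenvector (1, -1, 0).
s=1: eigenvector (0, 1, 0).
s=5: eigenvector (0, 2, 1).
P = [[1, 0, 0], [-1, 1, 2], [0, 0, 1]], D = diag(2, 1, 5), P⁻¹ = [[1, 0, 0], [1, 1, -2], [0, 0, 1]].
C⁴ = P·diag(16, 1, 625)·P⁻¹ = [[16, 0, 0], [-15, 1, 1248], [0, 0, 625]].
The requested entry is 16.

16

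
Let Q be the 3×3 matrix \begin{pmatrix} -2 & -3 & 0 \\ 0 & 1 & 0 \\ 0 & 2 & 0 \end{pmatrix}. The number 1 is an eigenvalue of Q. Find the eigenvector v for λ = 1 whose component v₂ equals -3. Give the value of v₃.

-6

Q − 1I = [[-3, -3, 0], [0, 0, 0], [0, 2, -1]].
Solving (Q − 1I)v = 0 gives the eigenspace spanned by (3, -3, -6).
With v₂ = -3, v = (3, -3, -6), so v₃ = -6.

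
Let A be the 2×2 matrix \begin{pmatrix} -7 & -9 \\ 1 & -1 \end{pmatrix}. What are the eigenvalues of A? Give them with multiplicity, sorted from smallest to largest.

Characteristic polynomial: p(μ) = μ^2 + 8μ + 16 = (μ + 4)^2.
Roots (with multiplicity): -4, -4.

-4, -4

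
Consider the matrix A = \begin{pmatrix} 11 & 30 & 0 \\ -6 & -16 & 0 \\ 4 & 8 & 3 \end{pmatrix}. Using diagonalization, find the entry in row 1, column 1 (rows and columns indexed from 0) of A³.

-316

Characteristic polynomial: μ^3 + 2μ^2 - 11μ - 12 = (μ - 3)(μ + 1)(μ + 4), so the eigenvalues are -4, -1, 3.
μ=-1: eigenvector (5, -2, -1).
μ=-4: eigenvector (-2, 1, 0).
μ=3: eigenvector (0, 0, 1).
P = [[5, -2, 0], [-2, 1, 0], [-1, 0, 1]], D = diag(-1, -4, 3), P⁻¹ = [[1, 2, 0], [2, 5, 0], [1, 2, 1]].
A³ = P·diag(-1, -64, 27)·P⁻¹ = [[251, 630, 0], [-126, -316, 0], [28, 56, 27]].
The requested entry is -316.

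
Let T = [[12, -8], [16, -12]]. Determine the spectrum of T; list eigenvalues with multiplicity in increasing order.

Characteristic polynomial: p(μ) = μ^2 - 16 = (μ - 4)(μ + 4).
Roots (with multiplicity): -4, 4.

-4, 4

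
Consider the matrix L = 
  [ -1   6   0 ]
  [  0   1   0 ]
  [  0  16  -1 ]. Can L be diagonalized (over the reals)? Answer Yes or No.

Yes

Characteristic polynomial: p(r) = r^3 + r^2 - r - 1 = (r - 1)(r + 1)^2.
r = -1 has algebraic multiplicity 2; rank(L + 1I) = 1, so geometric multiplicity = 2.
Every eigenvalue has geometric = algebraic multiplicity, so L is diagonalizable.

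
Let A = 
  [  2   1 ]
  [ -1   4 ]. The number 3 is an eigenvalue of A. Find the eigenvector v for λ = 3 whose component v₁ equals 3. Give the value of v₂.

A − 3I = [[-1, 1], [-1, 1]].
Solving (A − 3I)v = 0 gives the eigenspace spanned by (3, 3).
With v₁ = 3, v = (3, 3), so v₂ = 3.

3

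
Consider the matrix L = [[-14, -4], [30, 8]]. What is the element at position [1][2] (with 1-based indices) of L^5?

-1984

Characteristic polynomial: s^2 + 6s + 8 = (s + 2)(s + 4), so the eigenvalues are -4, -2.
s=-4: eigenvector (2, -5).
s=-2: eigenvector (1, -3).
P = [[2, 1], [-5, -3]], D = diag(-4, -2), P⁻¹ = [[3, 1], [-5, -2]].
L⁵ = P·diag(-1024, -32)·P⁻¹ = [[-5984, -1984], [14880, 4928]].
The requested entry is -1984.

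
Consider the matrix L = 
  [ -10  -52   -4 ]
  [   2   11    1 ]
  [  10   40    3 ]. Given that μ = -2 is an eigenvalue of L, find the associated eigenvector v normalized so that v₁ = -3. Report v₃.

L + 2I = [[-8, -52, -4], [2, 13, 1], [10, 40, 5]].
Solving (L + 2I)v = 0 gives the eigenspace spanned by (-3, 0, 6).
With v₁ = -3, v = (-3, 0, 6), so v₃ = 6.

6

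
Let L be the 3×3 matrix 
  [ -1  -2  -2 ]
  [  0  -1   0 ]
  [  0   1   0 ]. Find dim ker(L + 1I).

2

L + 1I = [[0, -2, -2], [0, 0, 0], [0, 1, 1]].
This matrix has rank 1, so its null space has dimension 3 − 1 = 2.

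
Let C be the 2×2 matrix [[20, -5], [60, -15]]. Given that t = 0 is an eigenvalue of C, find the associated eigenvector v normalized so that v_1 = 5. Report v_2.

20

C = [[20, -5], [60, -15]].
Solving (C)v = 0 gives the eigenspace spanned by (5, 20).
With v_1 = 5, v = (5, 20), so v_2 = 20.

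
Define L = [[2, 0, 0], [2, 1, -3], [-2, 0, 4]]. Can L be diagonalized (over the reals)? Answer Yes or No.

Characteristic polynomial: p(r) = r^3 - 7r^2 + 14r - 8 = (r - 4)(r - 2)(r - 1).
All 3 eigenvalues are distinct, so L is diagonalizable.

Yes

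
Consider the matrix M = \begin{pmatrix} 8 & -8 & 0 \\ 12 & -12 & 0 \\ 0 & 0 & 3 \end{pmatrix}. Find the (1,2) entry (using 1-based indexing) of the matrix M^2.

32

Characteristic polynomial: λ^3 + λ^2 - 12λ = λ(λ - 3)(λ + 4), so the eigenvalues are -4, 0, 3.
λ=3: eigenvector (0, 0, 1).
λ=-4: eigenvector (2, 3, 0).
λ=0: eigenvector (1, 1, 0).
P = [[0, 2, 1], [0, 3, 1], [1, 0, 0]], D = diag(3, -4, 0), P⁻¹ = [[0, 0, 1], [-1, 1, 0], [3, -2, 0]].
M² = P·diag(9, 16, 0)·P⁻¹ = [[-32, 32, 0], [-48, 48, 0], [0, 0, 9]].
The requested entry is 32.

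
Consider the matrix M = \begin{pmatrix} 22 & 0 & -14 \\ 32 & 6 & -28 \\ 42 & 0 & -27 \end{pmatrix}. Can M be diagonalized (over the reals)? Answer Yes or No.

Characteristic polynomial: p(s) = s^3 - s^2 - 36s + 36 = (s - 6)(s - 1)(s + 6).
All 3 eigenvalues are distinct, so M is diagonalizable.

Yes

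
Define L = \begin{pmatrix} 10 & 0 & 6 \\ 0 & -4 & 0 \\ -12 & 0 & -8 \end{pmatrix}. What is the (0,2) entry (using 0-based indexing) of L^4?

240

Characteristic polynomial: μ^3 + 2μ^2 - 16μ - 32 = (μ - 4)(μ + 2)(μ + 4), so the eigenvalues are -4, -2, 4.
μ=4: eigenvector (1, 0, -1).
μ=-2: eigenvector (-1, 0, 2).
μ=-4: eigenvector (0, 1, 0).
P = [[1, -1, 0], [0, 0, 1], [-1, 2, 0]], D = diag(4, -2, -4), P⁻¹ = [[2, 0, 1], [1, 0, 1], [0, 1, 0]].
L⁴ = P·diag(256, 16, 256)·P⁻¹ = [[496, 0, 240], [0, 256, 0], [-480, 0, -224]].
The requested entry is 240.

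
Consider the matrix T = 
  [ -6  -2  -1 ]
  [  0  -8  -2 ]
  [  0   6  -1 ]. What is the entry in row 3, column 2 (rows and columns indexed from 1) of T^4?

-2214

Characteristic polynomial: s^3 + 15s^2 + 74s + 120 = (s + 4)(s + 5)(s + 6), so the eigenvalues are -6, -5, -4.
s=-6: eigenvector (1, 0, 0).
s=-4: eigenvector (0, 1, -2).
s=-5: eigenvector (-1, 2, -3).
P = [[1, 0, -1], [0, 1, 2], [0, -2, -3]], D = diag(-6, -4, -5), P⁻¹ = [[1, 2, 1], [0, -3, -2], [0, 2, 1]].
T⁴ = P·diag(1296, 256, 625)·P⁻¹ = [[1296, 1342, 671], [0, 1732, 738], [0, -2214, -851]].
The requested entry is -2214.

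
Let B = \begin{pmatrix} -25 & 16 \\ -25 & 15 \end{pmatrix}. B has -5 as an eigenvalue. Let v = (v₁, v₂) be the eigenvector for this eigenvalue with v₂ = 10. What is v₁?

B + 5I = [[-20, 16], [-25, 20]].
Solving (B + 5I)v = 0 gives the eigenspace spanned by (8, 10).
With v₂ = 10, v = (8, 10), so v₁ = 8.

8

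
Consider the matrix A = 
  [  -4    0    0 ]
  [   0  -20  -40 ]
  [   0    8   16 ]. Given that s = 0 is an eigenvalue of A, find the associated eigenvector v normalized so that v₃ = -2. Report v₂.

A = [[-4, 0, 0], [0, -20, -40], [0, 8, 16]].
Solving (A)v = 0 gives the eigenspace spanned by (0, 4, -2).
With v₃ = -2, v = (0, 4, -2), so v₂ = 4.

4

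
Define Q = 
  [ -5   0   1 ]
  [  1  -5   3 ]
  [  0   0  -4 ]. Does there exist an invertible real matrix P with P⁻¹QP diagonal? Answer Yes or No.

No

Characteristic polynomial: p(μ) = μ^3 + 14μ^2 + 65μ + 100 = (μ + 4)(μ + 5)^2.
μ = -5 has algebraic multiplicity 2; rank(Q + 5I) = 2, so geometric multiplicity = 1.
Geometric multiplicity < algebraic multiplicity, so Q is not diagonalizable.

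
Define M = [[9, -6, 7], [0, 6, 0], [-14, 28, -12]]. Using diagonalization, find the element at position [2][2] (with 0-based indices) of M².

Characteristic polynomial: t^3 - 3t^2 - 28t + 60 = (t - 6)(t - 2)(t + 5), so the eigenvalues are -5, 2, 6.
t=-5: eigenvector (-1, 0, 2).
t=6: eigenvector (2, 1, 0).
t=2: eigenvector (1, 0, -1).
P = [[-1, 2, 1], [0, 1, 0], [2, 0, -1]], D = diag(-5, 6, 2), P⁻¹ = [[1, -2, 1], [0, 1, 0], [2, -4, 1]].
M² = P·diag(25, 36, 4)·P⁻¹ = [[-17, 106, -21], [0, 36, 0], [42, -84, 46]].
The requested entry is 46.

46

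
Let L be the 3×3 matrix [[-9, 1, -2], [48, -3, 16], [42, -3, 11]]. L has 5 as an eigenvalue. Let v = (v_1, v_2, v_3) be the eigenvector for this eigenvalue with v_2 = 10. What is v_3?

5

L − 5I = [[-14, 1, -2], [48, -8, 16], [42, -3, 6]].
Solving (L − 5I)v = 0 gives the eigenspace spanned by (0, 10, 5).
With v_2 = 10, v = (0, 10, 5), so v_3 = 5.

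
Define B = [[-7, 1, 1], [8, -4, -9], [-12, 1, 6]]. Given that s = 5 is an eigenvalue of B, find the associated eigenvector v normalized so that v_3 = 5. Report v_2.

-5

B − 5I = [[-12, 1, 1], [8, -9, -9], [-12, 1, 1]].
Solving (B − 5I)v = 0 gives the eigenspace spanned by (0, -5, 5).
With v_3 = 5, v = (0, -5, 5), so v_2 = -5.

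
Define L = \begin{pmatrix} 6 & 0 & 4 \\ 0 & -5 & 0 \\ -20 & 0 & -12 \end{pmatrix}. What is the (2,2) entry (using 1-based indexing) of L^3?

-125

Characteristic polynomial: s^3 + 11s^2 + 38s + 40 = (s + 2)(s + 4)(s + 5), so the eigenvalues are -5, -4, -2.
s=-2: eigenvector (1, 0, -2).
s=-5: eigenvector (0, 1, 0).
s=-4: eigenvector (-2, 0, 5).
P = [[1, 0, -2], [0, 1, 0], [-2, 0, 5]], D = diag(-2, -5, -4), P⁻¹ = [[5, 0, 2], [0, 1, 0], [2, 0, 1]].
L³ = P·diag(-8, -125, -64)·P⁻¹ = [[216, 0, 112], [0, -125, 0], [-560, 0, -288]].
The requested entry is -125.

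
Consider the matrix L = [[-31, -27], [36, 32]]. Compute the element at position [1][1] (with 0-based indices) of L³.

692

Characteristic polynomial: t^2 - t - 20 = (t - 5)(t + 4), so the eigenvalues are -4, 5.
t=-4: eigenvector (1, -1).
t=5: eigenvector (-3, 4).
P = [[1, -3], [-1, 4]], D = diag(-4, 5), P⁻¹ = [[4, 3], [1, 1]].
L³ = P·diag(-64, 125)·P⁻¹ = [[-631, -567], [756, 692]].
The requested entry is 692.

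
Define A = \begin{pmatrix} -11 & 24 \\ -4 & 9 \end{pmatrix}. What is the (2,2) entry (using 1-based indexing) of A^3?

Characteristic polynomial: r^2 + 2r - 3 = (r - 1)(r + 3), so the eigenvalues are -3, 1.
r=1: eigenvector (2, 1).
r=-3: eigenvector (3, 1).
P = [[2, 3], [1, 1]], D = diag(1, -3), P⁻¹ = [[-1, 3], [1, -2]].
A³ = P·diag(1, -27)·P⁻¹ = [[-83, 168], [-28, 57]].
The requested entry is 57.

57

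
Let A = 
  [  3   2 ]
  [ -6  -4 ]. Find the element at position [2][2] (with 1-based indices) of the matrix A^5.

-4

Characteristic polynomial: λ^2 + λ = λ(λ + 1), so the eigenvalues are -1, 0.
λ=0: eigenvector (2, -3).
λ=-1: eigenvector (1, -2).
P = [[2, 1], [-3, -2]], D = diag(0, -1), P⁻¹ = [[2, 1], [-3, -2]].
A⁵ = P·diag(0, -1)·P⁻¹ = [[3, 2], [-6, -4]].
The requested entry is -4.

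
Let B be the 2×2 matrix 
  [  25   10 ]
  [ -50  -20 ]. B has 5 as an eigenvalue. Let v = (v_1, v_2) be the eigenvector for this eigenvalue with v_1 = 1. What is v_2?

B − 5I = [[20, 10], [-50, -25]].
Solving (B − 5I)v = 0 gives the eigenspace spanned by (1, -2).
With v_1 = 1, v = (1, -2), so v_2 = -2.

-2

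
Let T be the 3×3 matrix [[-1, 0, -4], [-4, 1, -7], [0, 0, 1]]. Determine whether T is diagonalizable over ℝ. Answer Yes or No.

No

Characteristic polynomial: p(λ) = λ^3 - λ^2 - λ + 1 = (λ - 1)^2(λ + 1).
λ = 1 has algebraic multiplicity 2; rank(T − 1I) = 2, so geometric multiplicity = 1.
Geometric multiplicity < algebraic multiplicity, so T is not diagonalizable.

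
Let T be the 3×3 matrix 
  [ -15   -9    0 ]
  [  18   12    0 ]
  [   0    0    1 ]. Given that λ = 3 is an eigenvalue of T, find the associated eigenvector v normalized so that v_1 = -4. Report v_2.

8

T − 3I = [[-18, -9, 0], [18, 9, 0], [0, 0, -2]].
Solving (T − 3I)v = 0 gives the eigenspace spanned by (-4, 8, 0).
With v_1 = -4, v = (-4, 8, 0), so v_2 = 8.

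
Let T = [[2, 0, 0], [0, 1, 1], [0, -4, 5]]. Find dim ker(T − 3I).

1

T − 3I = [[-1, 0, 0], [0, -2, 1], [0, -4, 2]].
This matrix has rank 2, so its null space has dimension 3 − 2 = 1.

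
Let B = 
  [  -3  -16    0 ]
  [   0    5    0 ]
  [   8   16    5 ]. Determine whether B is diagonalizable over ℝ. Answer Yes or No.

Characteristic polynomial: p(λ) = λ^3 - 7λ^2 - 5λ + 75 = (λ - 5)^2(λ + 3).
λ = 5 has algebraic multiplicity 2; rank(B − 5I) = 1, so geometric multiplicity = 2.
Every eigenvalue has geometric = algebraic multiplicity, so B is diagonalizable.

Yes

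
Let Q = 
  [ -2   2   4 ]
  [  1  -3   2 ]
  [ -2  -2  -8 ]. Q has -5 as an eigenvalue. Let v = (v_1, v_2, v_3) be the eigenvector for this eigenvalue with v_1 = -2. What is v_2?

Q + 5I = [[3, 2, 4], [1, 2, 2], [-2, -2, -3]].
Solving (Q + 5I)v = 0 gives the eigenspace spanned by (-2, -1, 2).
With v_1 = -2, v = (-2, -1, 2), so v_2 = -1.

-1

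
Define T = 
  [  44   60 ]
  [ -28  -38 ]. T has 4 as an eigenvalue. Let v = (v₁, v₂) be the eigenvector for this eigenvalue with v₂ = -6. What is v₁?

9

T − 4I = [[40, 60], [-28, -42]].
Solving (T − 4I)v = 0 gives the eigenspace spanned by (9, -6).
With v₂ = -6, v = (9, -6), so v₁ = 9.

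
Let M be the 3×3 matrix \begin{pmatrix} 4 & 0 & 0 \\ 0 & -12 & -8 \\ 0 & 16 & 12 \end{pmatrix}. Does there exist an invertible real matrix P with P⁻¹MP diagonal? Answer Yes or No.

Yes

Characteristic polynomial: p(μ) = μ^3 - 4μ^2 - 16μ + 64 = (μ - 4)^2(μ + 4).
μ = 4 has algebraic multiplicity 2; rank(M − 4I) = 1, so geometric multiplicity = 2.
Every eigenvalue has geometric = algebraic multiplicity, so M is diagonalizable.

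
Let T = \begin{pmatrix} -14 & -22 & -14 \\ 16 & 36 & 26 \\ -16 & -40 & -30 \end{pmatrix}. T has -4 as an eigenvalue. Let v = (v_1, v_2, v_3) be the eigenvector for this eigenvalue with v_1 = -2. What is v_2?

T + 4I = [[-10, -22, -14], [16, 40, 26], [-16, -40, -26]].
Solving (T + 4I)v = 0 gives the eigenspace spanned by (-2, 6, -8).
With v_1 = -2, v = (-2, 6, -8), so v_2 = 6.

6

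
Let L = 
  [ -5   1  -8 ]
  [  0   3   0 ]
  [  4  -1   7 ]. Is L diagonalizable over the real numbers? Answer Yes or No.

No

Characteristic polynomial: p(r) = r^3 - 5r^2 + 3r + 9 = (r - 3)^2(r + 1).
r = 3 has algebraic multiplicity 2; rank(L − 3I) = 2, so geometric multiplicity = 1.
Geometric multiplicity < algebraic multiplicity, so L is not diagonalizable.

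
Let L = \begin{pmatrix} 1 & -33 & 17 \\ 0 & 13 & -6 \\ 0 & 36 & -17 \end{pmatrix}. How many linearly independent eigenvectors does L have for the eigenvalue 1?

L − 1I = [[0, -33, 17], [0, 12, -6], [0, 36, -18]].
This matrix has rank 2, so its null space has dimension 3 − 2 = 1.

1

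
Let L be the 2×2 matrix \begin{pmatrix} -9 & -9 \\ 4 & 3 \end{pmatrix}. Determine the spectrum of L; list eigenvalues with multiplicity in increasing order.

Characteristic polynomial: p(r) = r^2 + 6r + 9 = (r + 3)^2.
Roots (with multiplicity): -3, -3.

-3, -3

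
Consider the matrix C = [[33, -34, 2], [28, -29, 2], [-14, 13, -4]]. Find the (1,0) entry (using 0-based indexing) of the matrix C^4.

2436

Characteristic polynomial: μ^3 - 19μ - 30 = (μ - 5)(μ + 2)(μ + 3), so the eigenvalues are -3, -2, 5.
μ=5: eigenvector (5, 4, -2).
μ=-3: eigenvector (1, 1, -1).
μ=-2: eigenvector (2, 2, -1).
P = [[5, 1, 2], [4, 1, 2], [-2, -1, -1]], D = diag(5, -3, -2), P⁻¹ = [[1, -1, 0], [0, -1, -2], [-2, 3, 1]].
C⁴ = P·diag(625, 81, 16)·P⁻¹ = [[3061, -3110, -130], [2436, -2485, -130], [-1218, 1283, 146]].
The requested entry is 2436.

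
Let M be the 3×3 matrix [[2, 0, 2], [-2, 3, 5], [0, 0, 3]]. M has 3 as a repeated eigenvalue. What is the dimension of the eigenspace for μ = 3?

M − 3I = [[-1, 0, 2], [-2, 0, 5], [0, 0, 0]].
This matrix has rank 2, so its null space has dimension 3 − 2 = 1.

1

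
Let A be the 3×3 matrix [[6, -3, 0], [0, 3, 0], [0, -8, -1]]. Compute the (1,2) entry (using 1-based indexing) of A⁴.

-1215

Characteristic polynomial: λ^3 - 8λ^2 + 9λ + 18 = (λ - 6)(λ - 3)(λ + 1), so the eigenvalues are -1, 3, 6.
λ=3: eigenvector (1, 1, -2).
λ=6: eigenvector (-1, 0, 0).
λ=-1: eigenvector (0, 0, 1).
P = [[1, -1, 0], [1, 0, 0], [-2, 0, 1]], D = diag(3, 6, -1), P⁻¹ = [[0, 1, 0], [-1, 1, 0], [0, 2, 1]].
A⁴ = P·diag(81, 1296, 1)·P⁻¹ = [[1296, -1215, 0], [0, 81, 0], [0, -160, 1]].
The requested entry is -1215.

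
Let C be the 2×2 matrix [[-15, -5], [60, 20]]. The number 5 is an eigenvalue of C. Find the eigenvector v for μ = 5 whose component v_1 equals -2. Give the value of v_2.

C − 5I = [[-20, -5], [60, 15]].
Solving (C − 5I)v = 0 gives the eigenspace spanned by (-2, 8).
With v_1 = -2, v = (-2, 8), so v_2 = 8.

8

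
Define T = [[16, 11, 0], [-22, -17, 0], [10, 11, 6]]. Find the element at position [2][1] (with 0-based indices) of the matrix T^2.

Characteristic polynomial: r^3 - 5r^2 - 36r + 180 = (r - 6)(r - 5)(r + 6), so the eigenvalues are -6, 5, 6.
r=-6: eigenvector (-1, 2, -1).
r=5: eigenvector (1, -1, 1).
r=6: eigenvector (0, 0, 1).
P = [[-1, 1, 0], [2, -1, 0], [-1, 1, 1]], D = diag(-6, 5, 6), P⁻¹ = [[1, 1, 0], [2, 1, 0], [-1, 0, 1]].
T² = P·diag(36, 25, 36)·P⁻¹ = [[14, -11, 0], [22, 47, 0], [-22, -11, 36]].
The requested entry is -11.

-11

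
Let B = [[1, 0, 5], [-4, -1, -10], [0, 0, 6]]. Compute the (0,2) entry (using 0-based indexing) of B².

35

Characteristic polynomial: λ^3 - 6λ^2 - λ + 6 = (λ - 6)(λ - 1)(λ + 1), so the eigenvalues are -1, 1, 6.
λ=1: eigenvector (1, -2, 0).
λ=-1: eigenvector (0, 1, 0).
λ=6: eigenvector (1, -2, 1).
P = [[1, 0, 1], [-2, 1, -2], [0, 0, 1]], D = diag(1, -1, 6), P⁻¹ = [[1, 0, -1], [2, 1, 0], [0, 0, 1]].
B² = P·diag(1, 1, 36)·P⁻¹ = [[1, 0, 35], [0, 1, -70], [0, 0, 36]].
The requested entry is 35.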